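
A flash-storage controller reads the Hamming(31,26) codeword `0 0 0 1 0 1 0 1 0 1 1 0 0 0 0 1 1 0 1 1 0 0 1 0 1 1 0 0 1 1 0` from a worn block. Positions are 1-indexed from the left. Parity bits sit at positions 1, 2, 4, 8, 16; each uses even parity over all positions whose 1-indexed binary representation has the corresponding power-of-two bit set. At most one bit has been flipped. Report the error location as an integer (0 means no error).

s1: b1⊕b3⊕b5⊕b7⊕b9⊕b11⊕b13⊕b15⊕b17⊕b19⊕b21⊕b23⊕b25⊕b27⊕b29⊕b31 = 0⊕0⊕0⊕0⊕0⊕1⊕0⊕0⊕1⊕1⊕0⊕1⊕1⊕0⊕1⊕0 = 0
s2: b2⊕b3⊕b6⊕b7⊕b10⊕b11⊕b14⊕b15⊕b18⊕b19⊕b22⊕b23⊕b26⊕b27⊕b30⊕b31 = 0⊕0⊕1⊕0⊕1⊕1⊕0⊕0⊕0⊕1⊕0⊕1⊕1⊕0⊕1⊕0 = 1
s4: b4⊕b5⊕b6⊕b7⊕b12⊕b13⊕b14⊕b15⊕b20⊕b21⊕b22⊕b23⊕b28⊕b29⊕b30⊕b31 = 1⊕0⊕1⊕0⊕0⊕0⊕0⊕0⊕1⊕0⊕0⊕1⊕0⊕1⊕1⊕0 = 0
s8: b8⊕b9⊕b10⊕b11⊕b12⊕b13⊕b14⊕b15⊕b24⊕b25⊕b26⊕b27⊕b28⊕b29⊕b30⊕b31 = 1⊕0⊕1⊕1⊕0⊕0⊕0⊕0⊕0⊕1⊕1⊕0⊕0⊕1⊕1⊕0 = 1
s16: b16⊕b17⊕b18⊕b19⊕b20⊕b21⊕b22⊕b23⊕b24⊕b25⊕b26⊕b27⊕b28⊕b29⊕b30⊕b31 = 1⊕1⊕0⊕1⊕1⊕0⊕0⊕1⊕0⊕1⊕1⊕0⊕0⊕1⊕1⊕0 = 1
Syndrome (s16...s1) = 11010 → position 26.

26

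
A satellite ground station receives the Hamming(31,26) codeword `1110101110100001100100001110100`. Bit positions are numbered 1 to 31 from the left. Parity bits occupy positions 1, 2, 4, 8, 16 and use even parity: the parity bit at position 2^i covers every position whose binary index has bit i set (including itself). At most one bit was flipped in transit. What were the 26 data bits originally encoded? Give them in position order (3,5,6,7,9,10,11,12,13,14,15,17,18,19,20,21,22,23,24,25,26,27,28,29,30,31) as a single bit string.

s1: b1⊕b3⊕b5⊕b7⊕b9⊕b11⊕b13⊕b15⊕b17⊕b19⊕b21⊕b23⊕b25⊕b27⊕b29⊕b31 = 1⊕1⊕1⊕1⊕1⊕1⊕0⊕0⊕1⊕0⊕0⊕0⊕1⊕1⊕1⊕0 = 0
s2: b2⊕b3⊕b6⊕b7⊕b10⊕b11⊕b14⊕b15⊕b18⊕b19⊕b22⊕b23⊕b26⊕b27⊕b30⊕b31 = 1⊕1⊕0⊕1⊕0⊕1⊕0⊕0⊕0⊕0⊕0⊕0⊕1⊕1⊕0⊕0 = 0
s4: b4⊕b5⊕b6⊕b7⊕b12⊕b13⊕b14⊕b15⊕b20⊕b21⊕b22⊕b23⊕b28⊕b29⊕b30⊕b31 = 0⊕1⊕0⊕1⊕0⊕0⊕0⊕0⊕1⊕0⊕0⊕0⊕0⊕1⊕0⊕0 = 0
s8: b8⊕b9⊕b10⊕b11⊕b12⊕b13⊕b14⊕b15⊕b24⊕b25⊕b26⊕b27⊕b28⊕b29⊕b30⊕b31 = 1⊕1⊕0⊕1⊕0⊕0⊕0⊕0⊕0⊕1⊕1⊕1⊕0⊕1⊕0⊕0 = 1
s16: b16⊕b17⊕b18⊕b19⊕b20⊕b21⊕b22⊕b23⊕b24⊕b25⊕b26⊕b27⊕b28⊕b29⊕b30⊕b31 = 1⊕1⊕0⊕0⊕1⊕0⊕0⊕0⊕0⊕1⊕1⊕1⊕0⊕1⊕0⊕0 = 1
Syndrome (s16...s1) = 11000 → position 24.
Flip bit 24: corrected codeword = 1110101110100001100100011110100
Data bits at positions 3,5,6,7,9,10,11,12,13,14,15,17,18,19,20,21,22,23,24,25,26,27,28,29,30,31: 11011010000100100011110100

11011010000100100011110100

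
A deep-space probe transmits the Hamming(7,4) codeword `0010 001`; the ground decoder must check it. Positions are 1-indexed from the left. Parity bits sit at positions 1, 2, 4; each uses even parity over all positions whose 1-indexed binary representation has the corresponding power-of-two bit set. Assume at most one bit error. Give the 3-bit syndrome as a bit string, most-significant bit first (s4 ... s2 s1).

s1: b1⊕b3⊕b5⊕b7 = 0⊕1⊕0⊕1 = 0
s2: b2⊕b3⊕b6⊕b7 = 0⊕1⊕0⊕1 = 0
s4: b4⊕b5⊕b6⊕b7 = 0⊕0⊕0⊕1 = 1
Syndrome (s4...s1) = 100 → position 4.

100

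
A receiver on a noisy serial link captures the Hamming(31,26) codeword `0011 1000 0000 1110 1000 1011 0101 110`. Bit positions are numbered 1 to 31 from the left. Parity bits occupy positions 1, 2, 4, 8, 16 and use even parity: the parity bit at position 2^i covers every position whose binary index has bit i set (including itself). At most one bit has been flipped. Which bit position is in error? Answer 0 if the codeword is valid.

0

s1: b1⊕b3⊕b5⊕b7⊕b9⊕b11⊕b13⊕b15⊕b17⊕b19⊕b21⊕b23⊕b25⊕b27⊕b29⊕b31 = 0⊕1⊕1⊕0⊕0⊕0⊕1⊕1⊕1⊕0⊕1⊕1⊕0⊕0⊕1⊕0 = 0
s2: b2⊕b3⊕b6⊕b7⊕b10⊕b11⊕b14⊕b15⊕b18⊕b19⊕b22⊕b23⊕b26⊕b27⊕b30⊕b31 = 0⊕1⊕0⊕0⊕0⊕0⊕1⊕1⊕0⊕0⊕0⊕1⊕1⊕0⊕1⊕0 = 0
s4: b4⊕b5⊕b6⊕b7⊕b12⊕b13⊕b14⊕b15⊕b20⊕b21⊕b22⊕b23⊕b28⊕b29⊕b30⊕b31 = 1⊕1⊕0⊕0⊕0⊕1⊕1⊕1⊕0⊕1⊕0⊕1⊕1⊕1⊕1⊕0 = 0
s8: b8⊕b9⊕b10⊕b11⊕b12⊕b13⊕b14⊕b15⊕b24⊕b25⊕b26⊕b27⊕b28⊕b29⊕b30⊕b31 = 0⊕0⊕0⊕0⊕0⊕1⊕1⊕1⊕1⊕0⊕1⊕0⊕1⊕1⊕1⊕0 = 0
s16: b16⊕b17⊕b18⊕b19⊕b20⊕b21⊕b22⊕b23⊕b24⊕b25⊕b26⊕b27⊕b28⊕b29⊕b30⊕b31 = 0⊕1⊕0⊕0⊕0⊕1⊕0⊕1⊕1⊕0⊕1⊕0⊕1⊕1⊕1⊕0 = 0
Syndrome (s16...s1) = 00000 → position 0 (no error).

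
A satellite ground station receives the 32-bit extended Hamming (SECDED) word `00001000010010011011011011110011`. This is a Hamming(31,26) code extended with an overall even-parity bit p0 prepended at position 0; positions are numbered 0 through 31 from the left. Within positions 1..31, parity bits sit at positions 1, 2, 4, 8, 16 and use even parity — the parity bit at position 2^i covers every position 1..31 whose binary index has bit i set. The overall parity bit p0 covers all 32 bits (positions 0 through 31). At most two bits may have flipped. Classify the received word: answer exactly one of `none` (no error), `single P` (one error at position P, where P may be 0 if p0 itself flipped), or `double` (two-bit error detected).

single 29

s1: b1⊕b3⊕b5⊕b7⊕b9⊕b11⊕b13⊕b15⊕b17⊕b19⊕b21⊕b23⊕b25⊕b27⊕b29⊕b31 = 0⊕0⊕0⊕0⊕1⊕0⊕0⊕1⊕0⊕1⊕1⊕0⊕1⊕1⊕0⊕1 = 1
s2: b2⊕b3⊕b6⊕b7⊕b10⊕b11⊕b14⊕b15⊕b18⊕b19⊕b22⊕b23⊕b26⊕b27⊕b30⊕b31 = 0⊕0⊕0⊕0⊕0⊕0⊕0⊕1⊕1⊕1⊕1⊕0⊕1⊕1⊕1⊕1 = 0
s4: b4⊕b5⊕b6⊕b7⊕b12⊕b13⊕b14⊕b15⊕b20⊕b21⊕b22⊕b23⊕b28⊕b29⊕b30⊕b31 = 1⊕0⊕0⊕0⊕1⊕0⊕0⊕1⊕0⊕1⊕1⊕0⊕0⊕0⊕1⊕1 = 1
s8: b8⊕b9⊕b10⊕b11⊕b12⊕b13⊕b14⊕b15⊕b24⊕b25⊕b26⊕b27⊕b28⊕b29⊕b30⊕b31 = 0⊕1⊕0⊕0⊕1⊕0⊕0⊕1⊕1⊕1⊕1⊕1⊕0⊕0⊕1⊕1 = 1
s16: b16⊕b17⊕b18⊕b19⊕b20⊕b21⊕b22⊕b23⊕b24⊕b25⊕b26⊕b27⊕b28⊕b29⊕b30⊕b31 = 1⊕0⊕1⊕1⊕0⊕1⊕1⊕0⊕1⊕1⊕1⊕1⊕0⊕0⊕1⊕1 = 1
Syndrome (s16...s1) = 11101 → position 29.
Overall parity (XOR of all 32 bits, including p0): 0⊕0⊕0⊕0⊕1⊕0⊕0⊕0⊕0⊕1⊕0⊕0⊕1⊕0⊕0⊕1⊕1⊕0⊕1⊕1⊕0⊕1⊕1⊕0⊕1⊕1⊕1⊕1⊕0⊕0⊕1⊕1 = 1
Overall=1, syndrome position=29 → single-bit error at position 29.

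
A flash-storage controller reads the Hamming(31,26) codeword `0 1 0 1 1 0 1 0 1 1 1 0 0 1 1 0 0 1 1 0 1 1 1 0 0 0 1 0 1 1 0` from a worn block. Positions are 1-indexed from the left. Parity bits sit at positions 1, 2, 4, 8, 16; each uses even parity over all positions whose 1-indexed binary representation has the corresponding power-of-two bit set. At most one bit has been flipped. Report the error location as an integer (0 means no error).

s1: b1⊕b3⊕b5⊕b7⊕b9⊕b11⊕b13⊕b15⊕b17⊕b19⊕b21⊕b23⊕b25⊕b27⊕b29⊕b31 = 0⊕0⊕1⊕1⊕1⊕1⊕0⊕1⊕0⊕1⊕1⊕1⊕0⊕1⊕1⊕0 = 0
s2: b2⊕b3⊕b6⊕b7⊕b10⊕b11⊕b14⊕b15⊕b18⊕b19⊕b22⊕b23⊕b26⊕b27⊕b30⊕b31 = 1⊕0⊕0⊕1⊕1⊕1⊕1⊕1⊕1⊕1⊕1⊕1⊕0⊕1⊕1⊕0 = 0
s4: b4⊕b5⊕b6⊕b7⊕b12⊕b13⊕b14⊕b15⊕b20⊕b21⊕b22⊕b23⊕b28⊕b29⊕b30⊕b31 = 1⊕1⊕0⊕1⊕0⊕0⊕1⊕1⊕0⊕1⊕1⊕1⊕0⊕1⊕1⊕0 = 0
s8: b8⊕b9⊕b10⊕b11⊕b12⊕b13⊕b14⊕b15⊕b24⊕b25⊕b26⊕b27⊕b28⊕b29⊕b30⊕b31 = 0⊕1⊕1⊕1⊕0⊕0⊕1⊕1⊕0⊕0⊕0⊕1⊕0⊕1⊕1⊕0 = 0
s16: b16⊕b17⊕b18⊕b19⊕b20⊕b21⊕b22⊕b23⊕b24⊕b25⊕b26⊕b27⊕b28⊕b29⊕b30⊕b31 = 0⊕0⊕1⊕1⊕0⊕1⊕1⊕1⊕0⊕0⊕0⊕1⊕0⊕1⊕1⊕0 = 0
Syndrome (s16...s1) = 00000 → position 0 (no error).

0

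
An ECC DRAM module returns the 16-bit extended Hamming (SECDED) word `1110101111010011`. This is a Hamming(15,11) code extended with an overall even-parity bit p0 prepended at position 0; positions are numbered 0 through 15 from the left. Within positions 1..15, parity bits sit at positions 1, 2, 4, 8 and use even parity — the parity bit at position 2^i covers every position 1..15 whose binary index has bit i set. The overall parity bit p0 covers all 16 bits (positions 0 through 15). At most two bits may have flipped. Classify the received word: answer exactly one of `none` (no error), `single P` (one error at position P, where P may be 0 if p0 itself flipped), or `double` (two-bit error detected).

single 13

s1: b1⊕b3⊕b5⊕b7⊕b9⊕b11⊕b13⊕b15 = 1⊕0⊕0⊕1⊕1⊕1⊕0⊕1 = 1
s2: b2⊕b3⊕b6⊕b7⊕b10⊕b11⊕b14⊕b15 = 1⊕0⊕1⊕1⊕0⊕1⊕1⊕1 = 0
s4: b4⊕b5⊕b6⊕b7⊕b12⊕b13⊕b14⊕b15 = 1⊕0⊕1⊕1⊕0⊕0⊕1⊕1 = 1
s8: b8⊕b9⊕b10⊕b11⊕b12⊕b13⊕b14⊕b15 = 1⊕1⊕0⊕1⊕0⊕0⊕1⊕1 = 1
Syndrome (s8...s1) = 1101 → position 13.
Overall parity (XOR of all 16 bits, including p0): 1⊕1⊕1⊕0⊕1⊕0⊕1⊕1⊕1⊕1⊕0⊕1⊕0⊕0⊕1⊕1 = 1
Overall=1, syndrome position=13 → single-bit error at position 13.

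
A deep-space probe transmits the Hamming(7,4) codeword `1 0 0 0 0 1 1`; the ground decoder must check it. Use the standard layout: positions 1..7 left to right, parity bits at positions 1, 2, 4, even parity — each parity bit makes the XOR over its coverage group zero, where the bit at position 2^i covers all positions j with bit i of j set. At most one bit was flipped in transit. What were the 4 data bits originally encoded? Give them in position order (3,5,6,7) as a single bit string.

s1: b1⊕b3⊕b5⊕b7 = 1⊕0⊕0⊕1 = 0
s2: b2⊕b3⊕b6⊕b7 = 0⊕0⊕1⊕1 = 0
s4: b4⊕b5⊕b6⊕b7 = 0⊕0⊕1⊕1 = 0
Syndrome (s4...s1) = 000 → position 0 (no error).
No correction needed.
Data bits at positions 3,5,6,7: 0011

0011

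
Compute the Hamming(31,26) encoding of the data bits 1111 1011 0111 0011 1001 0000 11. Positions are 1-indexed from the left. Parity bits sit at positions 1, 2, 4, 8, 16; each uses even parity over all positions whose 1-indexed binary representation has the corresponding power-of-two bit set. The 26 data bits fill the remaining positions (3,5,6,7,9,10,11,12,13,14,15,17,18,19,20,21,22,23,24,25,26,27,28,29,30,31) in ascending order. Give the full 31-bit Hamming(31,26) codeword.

0111111010110111100111001000011

Place data bits at non-power-of-two positions: b3=1, b5=1, b6=1, b7=1, b9=1, b10=0, b11=1, b12=1, b13=0, b14=1, b15=1, b17=1, b18=0, b19=0, b20=1, b21=1, b22=1, b23=0, b24=0, b25=1, b26=0, b27=0, b28=0, b29=0, b30=1, b31=1.
p1 = XOR of data positions {3,5,7,9,11,13,15,17,19,21,23,25,27,29,31} = 1⊕1⊕1⊕1⊕1⊕0⊕1⊕1⊕0⊕1⊕0⊕1⊕0⊕0⊕1 = 0
p2 = XOR of data positions {3,6,7,10,11,14,15,18,19,22,23,26,27,30,31} = 1⊕1⊕1⊕0⊕1⊕1⊕1⊕0⊕0⊕1⊕0⊕0⊕0⊕1⊕1 = 1
p4 = XOR of data positions {5,6,7,12,13,14,15,20,21,22,23,28,29,30,31} = 1⊕1⊕1⊕1⊕0⊕1⊕1⊕1⊕1⊕1⊕0⊕0⊕0⊕1⊕1 = 1
p8 = XOR of data positions {9,10,11,12,13,14,15,24,25,26,27,28,29,30,31} = 1⊕0⊕1⊕1⊕0⊕1⊕1⊕0⊕1⊕0⊕0⊕0⊕0⊕1⊕1 = 0
p16 = XOR of data positions {17,18,19,20,21,22,23,24,25,26,27,28,29,30,31} = 1⊕0⊕0⊕1⊕1⊕1⊕0⊕0⊕1⊕0⊕0⊕0⊕0⊕1⊕1 = 1
Codeword b1..b31 = 0111111010110111100111001000011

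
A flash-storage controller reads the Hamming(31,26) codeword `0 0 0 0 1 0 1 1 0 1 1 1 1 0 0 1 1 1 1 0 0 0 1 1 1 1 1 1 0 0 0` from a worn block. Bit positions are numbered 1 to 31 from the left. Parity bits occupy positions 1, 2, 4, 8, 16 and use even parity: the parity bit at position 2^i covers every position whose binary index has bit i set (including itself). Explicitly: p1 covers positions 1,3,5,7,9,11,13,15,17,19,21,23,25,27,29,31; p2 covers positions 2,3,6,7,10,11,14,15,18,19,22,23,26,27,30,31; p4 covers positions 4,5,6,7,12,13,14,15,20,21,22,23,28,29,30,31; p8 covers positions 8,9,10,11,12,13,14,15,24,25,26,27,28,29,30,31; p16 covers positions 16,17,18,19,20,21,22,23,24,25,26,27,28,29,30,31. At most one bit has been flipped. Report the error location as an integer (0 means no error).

s1: b1⊕b3⊕b5⊕b7⊕b9⊕b11⊕b13⊕b15⊕b17⊕b19⊕b21⊕b23⊕b25⊕b27⊕b29⊕b31 = 0⊕0⊕1⊕1⊕0⊕1⊕1⊕0⊕1⊕1⊕0⊕1⊕1⊕1⊕0⊕0 = 1
s2: b2⊕b3⊕b6⊕b7⊕b10⊕b11⊕b14⊕b15⊕b18⊕b19⊕b22⊕b23⊕b26⊕b27⊕b30⊕b31 = 0⊕0⊕0⊕1⊕1⊕1⊕0⊕0⊕1⊕1⊕0⊕1⊕1⊕1⊕0⊕0 = 0
s4: b4⊕b5⊕b6⊕b7⊕b12⊕b13⊕b14⊕b15⊕b20⊕b21⊕b22⊕b23⊕b28⊕b29⊕b30⊕b31 = 0⊕1⊕0⊕1⊕1⊕1⊕0⊕0⊕0⊕0⊕0⊕1⊕1⊕0⊕0⊕0 = 0
s8: b8⊕b9⊕b10⊕b11⊕b12⊕b13⊕b14⊕b15⊕b24⊕b25⊕b26⊕b27⊕b28⊕b29⊕b30⊕b31 = 1⊕0⊕1⊕1⊕1⊕1⊕0⊕0⊕1⊕1⊕1⊕1⊕1⊕0⊕0⊕0 = 0
s16: b16⊕b17⊕b18⊕b19⊕b20⊕b21⊕b22⊕b23⊕b24⊕b25⊕b26⊕b27⊕b28⊕b29⊕b30⊕b31 = 1⊕1⊕1⊕1⊕0⊕0⊕0⊕1⊕1⊕1⊕1⊕1⊕1⊕0⊕0⊕0 = 0
Syndrome (s16...s1) = 00001 → position 1.

1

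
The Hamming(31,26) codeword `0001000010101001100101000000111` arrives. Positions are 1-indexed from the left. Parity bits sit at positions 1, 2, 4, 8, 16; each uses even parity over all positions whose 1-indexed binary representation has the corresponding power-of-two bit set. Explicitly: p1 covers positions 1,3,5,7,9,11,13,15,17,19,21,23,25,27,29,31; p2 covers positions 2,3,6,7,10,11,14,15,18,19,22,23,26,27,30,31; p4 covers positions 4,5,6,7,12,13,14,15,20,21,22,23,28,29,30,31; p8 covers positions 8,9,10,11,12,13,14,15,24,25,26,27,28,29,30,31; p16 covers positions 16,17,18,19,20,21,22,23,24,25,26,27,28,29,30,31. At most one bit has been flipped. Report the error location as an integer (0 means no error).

s1: b1⊕b3⊕b5⊕b7⊕b9⊕b11⊕b13⊕b15⊕b17⊕b19⊕b21⊕b23⊕b25⊕b27⊕b29⊕b31 = 0⊕0⊕0⊕0⊕1⊕1⊕1⊕0⊕1⊕0⊕0⊕0⊕0⊕0⊕1⊕1 = 0
s2: b2⊕b3⊕b6⊕b7⊕b10⊕b11⊕b14⊕b15⊕b18⊕b19⊕b22⊕b23⊕b26⊕b27⊕b30⊕b31 = 0⊕0⊕0⊕0⊕0⊕1⊕0⊕0⊕0⊕0⊕1⊕0⊕0⊕0⊕1⊕1 = 0
s4: b4⊕b5⊕b6⊕b7⊕b12⊕b13⊕b14⊕b15⊕b20⊕b21⊕b22⊕b23⊕b28⊕b29⊕b30⊕b31 = 1⊕0⊕0⊕0⊕0⊕1⊕0⊕0⊕1⊕0⊕1⊕0⊕0⊕1⊕1⊕1 = 1
s8: b8⊕b9⊕b10⊕b11⊕b12⊕b13⊕b14⊕b15⊕b24⊕b25⊕b26⊕b27⊕b28⊕b29⊕b30⊕b31 = 0⊕1⊕0⊕1⊕0⊕1⊕0⊕0⊕0⊕0⊕0⊕0⊕0⊕1⊕1⊕1 = 0
s16: b16⊕b17⊕b18⊕b19⊕b20⊕b21⊕b22⊕b23⊕b24⊕b25⊕b26⊕b27⊕b28⊕b29⊕b30⊕b31 = 1⊕1⊕0⊕0⊕1⊕0⊕1⊕0⊕0⊕0⊕0⊕0⊕0⊕1⊕1⊕1 = 1
Syndrome (s16...s1) = 10100 → position 20.

20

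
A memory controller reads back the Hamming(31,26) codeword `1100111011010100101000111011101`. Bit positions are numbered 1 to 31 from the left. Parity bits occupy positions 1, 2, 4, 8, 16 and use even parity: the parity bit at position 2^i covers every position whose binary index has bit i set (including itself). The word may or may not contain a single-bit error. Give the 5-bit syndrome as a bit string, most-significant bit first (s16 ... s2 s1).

10111

s1: b1⊕b3⊕b5⊕b7⊕b9⊕b11⊕b13⊕b15⊕b17⊕b19⊕b21⊕b23⊕b25⊕b27⊕b29⊕b31 = 1⊕0⊕1⊕1⊕1⊕0⊕0⊕0⊕1⊕1⊕0⊕1⊕1⊕1⊕1⊕1 = 1
s2: b2⊕b3⊕b6⊕b7⊕b10⊕b11⊕b14⊕b15⊕b18⊕b19⊕b22⊕b23⊕b26⊕b27⊕b30⊕b31 = 1⊕0⊕1⊕1⊕1⊕0⊕1⊕0⊕0⊕1⊕0⊕1⊕0⊕1⊕0⊕1 = 1
s4: b4⊕b5⊕b6⊕b7⊕b12⊕b13⊕b14⊕b15⊕b20⊕b21⊕b22⊕b23⊕b28⊕b29⊕b30⊕b31 = 0⊕1⊕1⊕1⊕1⊕0⊕1⊕0⊕0⊕0⊕0⊕1⊕1⊕1⊕0⊕1 = 1
s8: b8⊕b9⊕b10⊕b11⊕b12⊕b13⊕b14⊕b15⊕b24⊕b25⊕b26⊕b27⊕b28⊕b29⊕b30⊕b31 = 0⊕1⊕1⊕0⊕1⊕0⊕1⊕0⊕1⊕1⊕0⊕1⊕1⊕1⊕0⊕1 = 0
s16: b16⊕b17⊕b18⊕b19⊕b20⊕b21⊕b22⊕b23⊕b24⊕b25⊕b26⊕b27⊕b28⊕b29⊕b30⊕b31 = 0⊕1⊕0⊕1⊕0⊕0⊕0⊕1⊕1⊕1⊕0⊕1⊕1⊕1⊕0⊕1 = 1
Syndrome (s16...s1) = 10111 → position 23.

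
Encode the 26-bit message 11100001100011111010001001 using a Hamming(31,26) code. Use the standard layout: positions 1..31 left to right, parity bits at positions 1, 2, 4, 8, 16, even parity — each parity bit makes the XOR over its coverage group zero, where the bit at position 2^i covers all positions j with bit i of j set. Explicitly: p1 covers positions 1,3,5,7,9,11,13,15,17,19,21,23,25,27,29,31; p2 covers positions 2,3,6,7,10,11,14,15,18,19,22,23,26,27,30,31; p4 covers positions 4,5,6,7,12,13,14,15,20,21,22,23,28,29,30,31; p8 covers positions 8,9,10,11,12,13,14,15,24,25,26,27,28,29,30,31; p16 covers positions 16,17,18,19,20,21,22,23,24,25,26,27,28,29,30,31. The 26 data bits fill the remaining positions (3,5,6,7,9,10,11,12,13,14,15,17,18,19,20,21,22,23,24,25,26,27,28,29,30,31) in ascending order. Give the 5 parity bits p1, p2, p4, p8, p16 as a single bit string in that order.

Place data bits at non-power-of-two positions: b3=1, b5=1, b6=1, b7=0, b9=0, b10=0, b11=0, b12=1, b13=1, b14=0, b15=0, b17=0, b18=1, b19=1, b20=1, b21=1, b22=1, b23=0, b24=1, b25=0, b26=0, b27=0, b28=1, b29=0, b30=0, b31=1.
p1 = XOR of data positions {3,5,7,9,11,13,15,17,19,21,23,25,27,29,31} = 1⊕1⊕0⊕0⊕0⊕1⊕0⊕0⊕1⊕1⊕0⊕0⊕0⊕0⊕1 = 0
p2 = XOR of data positions {3,6,7,10,11,14,15,18,19,22,23,26,27,30,31} = 1⊕1⊕0⊕0⊕0⊕0⊕0⊕1⊕1⊕1⊕0⊕0⊕0⊕0⊕1 = 0
p4 = XOR of data positions {5,6,7,12,13,14,15,20,21,22,23,28,29,30,31} = 1⊕1⊕0⊕1⊕1⊕0⊕0⊕1⊕1⊕1⊕0⊕1⊕0⊕0⊕1 = 1
p8 = XOR of data positions {9,10,11,12,13,14,15,24,25,26,27,28,29,30,31} = 0⊕0⊕0⊕1⊕1⊕0⊕0⊕1⊕0⊕0⊕0⊕1⊕0⊕0⊕1 = 1
p16 = XOR of data positions {17,18,19,20,21,22,23,24,25,26,27,28,29,30,31} = 0⊕1⊕1⊕1⊕1⊕1⊕0⊕1⊕0⊕0⊕0⊕1⊕0⊕0⊕1 = 0
Parity bits p1,p2,p4,p8,p16 = 00110

00110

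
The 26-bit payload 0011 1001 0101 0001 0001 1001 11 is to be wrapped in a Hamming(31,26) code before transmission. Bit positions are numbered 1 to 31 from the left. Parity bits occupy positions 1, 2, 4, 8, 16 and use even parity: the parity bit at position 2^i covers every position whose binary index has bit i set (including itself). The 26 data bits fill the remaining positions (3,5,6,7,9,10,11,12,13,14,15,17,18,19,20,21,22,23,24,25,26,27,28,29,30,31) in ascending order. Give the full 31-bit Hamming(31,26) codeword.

Place data bits at non-power-of-two positions: b3=0, b5=0, b6=1, b7=1, b9=1, b10=0, b11=0, b12=1, b13=0, b14=1, b15=0, b17=1, b18=0, b19=0, b20=0, b21=1, b22=0, b23=0, b24=0, b25=1, b26=1, b27=0, b28=0, b29=1, b30=1, b31=1.
p1 = XOR of data positions {3,5,7,9,11,13,15,17,19,21,23,25,27,29,31} = 0⊕0⊕1⊕1⊕0⊕0⊕0⊕1⊕0⊕1⊕0⊕1⊕0⊕1⊕1 = 1
p2 = XOR of data positions {3,6,7,10,11,14,15,18,19,22,23,26,27,30,31} = 0⊕1⊕1⊕0⊕0⊕1⊕0⊕0⊕0⊕0⊕0⊕1⊕0⊕1⊕1 = 0
p4 = XOR of data positions {5,6,7,12,13,14,15,20,21,22,23,28,29,30,31} = 0⊕1⊕1⊕1⊕0⊕1⊕0⊕0⊕1⊕0⊕0⊕0⊕1⊕1⊕1 = 0
p8 = XOR of data positions {9,10,11,12,13,14,15,24,25,26,27,28,29,30,31} = 1⊕0⊕0⊕1⊕0⊕1⊕0⊕0⊕1⊕1⊕0⊕0⊕1⊕1⊕1 = 0
p16 = XOR of data positions {17,18,19,20,21,22,23,24,25,26,27,28,29,30,31} = 1⊕0⊕0⊕0⊕1⊕0⊕0⊕0⊕1⊕1⊕0⊕0⊕1⊕1⊕1 = 1
Codeword b1..b31 = 1000011010010101100010001100111

1000011010010101100010001100111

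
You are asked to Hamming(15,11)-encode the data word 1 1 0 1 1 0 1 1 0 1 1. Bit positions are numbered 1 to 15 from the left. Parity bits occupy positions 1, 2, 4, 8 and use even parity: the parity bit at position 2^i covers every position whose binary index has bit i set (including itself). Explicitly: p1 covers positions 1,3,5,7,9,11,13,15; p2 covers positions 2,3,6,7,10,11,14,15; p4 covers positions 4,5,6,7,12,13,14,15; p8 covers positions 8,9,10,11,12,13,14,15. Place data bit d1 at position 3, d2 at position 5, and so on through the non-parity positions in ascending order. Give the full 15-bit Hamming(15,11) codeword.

011110111011011

Place data bits at non-power-of-two positions: b3=1, b5=1, b6=0, b7=1, b9=1, b10=0, b11=1, b12=1, b13=0, b14=1, b15=1.
p1 = XOR of data positions {3,5,7,9,11,13,15} = 1⊕1⊕1⊕1⊕1⊕0⊕1 = 0
p2 = XOR of data positions {3,6,7,10,11,14,15} = 1⊕0⊕1⊕0⊕1⊕1⊕1 = 1
p4 = XOR of data positions {5,6,7,12,13,14,15} = 1⊕0⊕1⊕1⊕0⊕1⊕1 = 1
p8 = XOR of data positions {9,10,11,12,13,14,15} = 1⊕0⊕1⊕1⊕0⊕1⊕1 = 1
Codeword b1..b15 = 011110111011011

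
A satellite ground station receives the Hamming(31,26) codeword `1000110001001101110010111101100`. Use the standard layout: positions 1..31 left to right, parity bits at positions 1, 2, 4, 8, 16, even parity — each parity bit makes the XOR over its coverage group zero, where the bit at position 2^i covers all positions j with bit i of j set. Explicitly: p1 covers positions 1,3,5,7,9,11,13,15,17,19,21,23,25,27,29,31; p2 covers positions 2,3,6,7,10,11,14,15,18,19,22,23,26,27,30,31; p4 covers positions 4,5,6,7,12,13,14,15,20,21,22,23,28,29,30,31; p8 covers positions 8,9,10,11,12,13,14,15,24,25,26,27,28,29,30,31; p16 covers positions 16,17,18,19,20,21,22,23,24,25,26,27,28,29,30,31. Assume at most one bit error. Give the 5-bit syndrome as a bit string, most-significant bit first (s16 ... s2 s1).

s1: b1⊕b3⊕b5⊕b7⊕b9⊕b11⊕b13⊕b15⊕b17⊕b19⊕b21⊕b23⊕b25⊕b27⊕b29⊕b31 = 1⊕0⊕1⊕0⊕0⊕0⊕1⊕0⊕1⊕0⊕1⊕1⊕1⊕0⊕1⊕0 = 0
s2: b2⊕b3⊕b6⊕b7⊕b10⊕b11⊕b14⊕b15⊕b18⊕b19⊕b22⊕b23⊕b26⊕b27⊕b30⊕b31 = 0⊕0⊕1⊕0⊕1⊕0⊕1⊕0⊕1⊕0⊕0⊕1⊕1⊕0⊕0⊕0 = 0
s4: b4⊕b5⊕b6⊕b7⊕b12⊕b13⊕b14⊕b15⊕b20⊕b21⊕b22⊕b23⊕b28⊕b29⊕b30⊕b31 = 0⊕1⊕1⊕0⊕0⊕1⊕1⊕0⊕0⊕1⊕0⊕1⊕1⊕1⊕0⊕0 = 0
s8: b8⊕b9⊕b10⊕b11⊕b12⊕b13⊕b14⊕b15⊕b24⊕b25⊕b26⊕b27⊕b28⊕b29⊕b30⊕b31 = 0⊕0⊕1⊕0⊕0⊕1⊕1⊕0⊕1⊕1⊕1⊕0⊕1⊕1⊕0⊕0 = 0
s16: b16⊕b17⊕b18⊕b19⊕b20⊕b21⊕b22⊕b23⊕b24⊕b25⊕b26⊕b27⊕b28⊕b29⊕b30⊕b31 = 1⊕1⊕1⊕0⊕0⊕1⊕0⊕1⊕1⊕1⊕1⊕0⊕1⊕1⊕0⊕0 = 0
Syndrome (s16...s1) = 00000 → position 0 (no error).

00000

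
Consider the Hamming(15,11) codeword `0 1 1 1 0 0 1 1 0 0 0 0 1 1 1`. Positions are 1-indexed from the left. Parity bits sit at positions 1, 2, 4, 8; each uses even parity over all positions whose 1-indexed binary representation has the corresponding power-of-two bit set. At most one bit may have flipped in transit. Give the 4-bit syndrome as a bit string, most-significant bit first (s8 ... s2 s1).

0110

s1: b1⊕b3⊕b5⊕b7⊕b9⊕b11⊕b13⊕b15 = 0⊕1⊕0⊕1⊕0⊕0⊕1⊕1 = 0
s2: b2⊕b3⊕b6⊕b7⊕b10⊕b11⊕b14⊕b15 = 1⊕1⊕0⊕1⊕0⊕0⊕1⊕1 = 1
s4: b4⊕b5⊕b6⊕b7⊕b12⊕b13⊕b14⊕b15 = 1⊕0⊕0⊕1⊕0⊕1⊕1⊕1 = 1
s8: b8⊕b9⊕b10⊕b11⊕b12⊕b13⊕b14⊕b15 = 1⊕0⊕0⊕0⊕0⊕1⊕1⊕1 = 0
Syndrome (s8...s1) = 0110 → position 6.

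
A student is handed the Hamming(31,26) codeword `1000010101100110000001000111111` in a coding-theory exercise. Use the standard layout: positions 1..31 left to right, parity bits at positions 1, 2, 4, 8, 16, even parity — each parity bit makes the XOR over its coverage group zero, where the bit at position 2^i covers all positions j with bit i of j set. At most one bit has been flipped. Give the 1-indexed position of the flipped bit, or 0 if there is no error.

s1: b1⊕b3⊕b5⊕b7⊕b9⊕b11⊕b13⊕b15⊕b17⊕b19⊕b21⊕b23⊕b25⊕b27⊕b29⊕b31 = 1⊕0⊕0⊕0⊕0⊕1⊕0⊕1⊕0⊕0⊕0⊕0⊕0⊕1⊕1⊕1 = 0
s2: b2⊕b3⊕b6⊕b7⊕b10⊕b11⊕b14⊕b15⊕b18⊕b19⊕b22⊕b23⊕b26⊕b27⊕b30⊕b31 = 0⊕0⊕1⊕0⊕1⊕1⊕1⊕1⊕0⊕0⊕1⊕0⊕1⊕1⊕1⊕1 = 0
s4: b4⊕b5⊕b6⊕b7⊕b12⊕b13⊕b14⊕b15⊕b20⊕b21⊕b22⊕b23⊕b28⊕b29⊕b30⊕b31 = 0⊕0⊕1⊕0⊕0⊕0⊕1⊕1⊕0⊕0⊕1⊕0⊕1⊕1⊕1⊕1 = 0
s8: b8⊕b9⊕b10⊕b11⊕b12⊕b13⊕b14⊕b15⊕b24⊕b25⊕b26⊕b27⊕b28⊕b29⊕b30⊕b31 = 1⊕0⊕1⊕1⊕0⊕0⊕1⊕1⊕0⊕0⊕1⊕1⊕1⊕1⊕1⊕1 = 1
s16: b16⊕b17⊕b18⊕b19⊕b20⊕b21⊕b22⊕b23⊕b24⊕b25⊕b26⊕b27⊕b28⊕b29⊕b30⊕b31 = 0⊕0⊕0⊕0⊕0⊕0⊕1⊕0⊕0⊕0⊕1⊕1⊕1⊕1⊕1⊕1 = 1
Syndrome (s16...s1) = 11000 → position 24.

24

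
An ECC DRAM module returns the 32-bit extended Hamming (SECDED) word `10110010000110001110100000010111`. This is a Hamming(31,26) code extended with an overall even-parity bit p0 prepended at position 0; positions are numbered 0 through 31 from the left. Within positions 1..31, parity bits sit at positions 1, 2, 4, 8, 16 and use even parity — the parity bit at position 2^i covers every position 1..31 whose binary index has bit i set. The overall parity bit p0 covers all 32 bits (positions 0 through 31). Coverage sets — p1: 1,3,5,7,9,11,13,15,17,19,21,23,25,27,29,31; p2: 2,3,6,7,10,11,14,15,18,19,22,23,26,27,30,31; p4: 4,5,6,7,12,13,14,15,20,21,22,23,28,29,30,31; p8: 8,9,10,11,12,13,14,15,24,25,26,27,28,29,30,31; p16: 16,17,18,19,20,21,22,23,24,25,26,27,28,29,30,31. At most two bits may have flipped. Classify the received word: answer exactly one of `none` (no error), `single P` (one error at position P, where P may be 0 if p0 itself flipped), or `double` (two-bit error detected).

s1: b1⊕b3⊕b5⊕b7⊕b9⊕b11⊕b13⊕b15⊕b17⊕b19⊕b21⊕b23⊕b25⊕b27⊕b29⊕b31 = 0⊕1⊕0⊕0⊕0⊕1⊕0⊕0⊕1⊕0⊕0⊕0⊕0⊕1⊕1⊕1 = 0
s2: b2⊕b3⊕b6⊕b7⊕b10⊕b11⊕b14⊕b15⊕b18⊕b19⊕b22⊕b23⊕b26⊕b27⊕b30⊕b31 = 1⊕1⊕1⊕0⊕0⊕1⊕0⊕0⊕1⊕0⊕0⊕0⊕0⊕1⊕1⊕1 = 0
s4: b4⊕b5⊕b6⊕b7⊕b12⊕b13⊕b14⊕b15⊕b20⊕b21⊕b22⊕b23⊕b28⊕b29⊕b30⊕b31 = 0⊕0⊕1⊕0⊕1⊕0⊕0⊕0⊕1⊕0⊕0⊕0⊕0⊕1⊕1⊕1 = 0
s8: b8⊕b9⊕b10⊕b11⊕b12⊕b13⊕b14⊕b15⊕b24⊕b25⊕b26⊕b27⊕b28⊕b29⊕b30⊕b31 = 0⊕0⊕0⊕1⊕1⊕0⊕0⊕0⊕0⊕0⊕0⊕1⊕0⊕1⊕1⊕1 = 0
s16: b16⊕b17⊕b18⊕b19⊕b20⊕b21⊕b22⊕b23⊕b24⊕b25⊕b26⊕b27⊕b28⊕b29⊕b30⊕b31 = 1⊕1⊕1⊕0⊕1⊕0⊕0⊕0⊕0⊕0⊕0⊕1⊕0⊕1⊕1⊕1 = 0
Syndrome (s16...s1) = 00000 → position 0 (no error).
Overall parity (XOR of all 32 bits, including p0): 1⊕0⊕1⊕1⊕0⊕0⊕1⊕0⊕0⊕0⊕0⊕1⊕1⊕0⊕0⊕0⊕1⊕1⊕1⊕0⊕1⊕0⊕0⊕0⊕0⊕0⊕0⊕1⊕0⊕1⊕1⊕1 = 0
Overall=0, syndrome position=0 → no error.

none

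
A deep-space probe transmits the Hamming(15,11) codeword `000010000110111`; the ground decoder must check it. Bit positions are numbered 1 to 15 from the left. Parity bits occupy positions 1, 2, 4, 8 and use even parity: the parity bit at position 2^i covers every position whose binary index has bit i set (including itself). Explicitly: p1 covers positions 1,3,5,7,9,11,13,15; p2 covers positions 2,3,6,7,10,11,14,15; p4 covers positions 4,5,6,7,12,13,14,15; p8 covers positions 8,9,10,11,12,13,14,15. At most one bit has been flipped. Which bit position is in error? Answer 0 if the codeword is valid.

s1: b1⊕b3⊕b5⊕b7⊕b9⊕b11⊕b13⊕b15 = 0⊕0⊕1⊕0⊕0⊕1⊕1⊕1 = 0
s2: b2⊕b3⊕b6⊕b7⊕b10⊕b11⊕b14⊕b15 = 0⊕0⊕0⊕0⊕1⊕1⊕1⊕1 = 0
s4: b4⊕b5⊕b6⊕b7⊕b12⊕b13⊕b14⊕b15 = 0⊕1⊕0⊕0⊕0⊕1⊕1⊕1 = 0
s8: b8⊕b9⊕b10⊕b11⊕b12⊕b13⊕b14⊕b15 = 0⊕0⊕1⊕1⊕0⊕1⊕1⊕1 = 1
Syndrome (s8...s1) = 1000 → position 8.

8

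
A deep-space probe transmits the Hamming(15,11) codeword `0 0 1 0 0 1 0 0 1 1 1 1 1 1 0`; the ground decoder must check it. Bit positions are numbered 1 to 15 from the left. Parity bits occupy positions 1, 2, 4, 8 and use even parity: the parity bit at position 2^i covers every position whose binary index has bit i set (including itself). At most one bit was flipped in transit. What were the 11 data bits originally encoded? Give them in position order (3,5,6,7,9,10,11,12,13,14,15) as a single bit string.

10101111110

s1: b1⊕b3⊕b5⊕b7⊕b9⊕b11⊕b13⊕b15 = 0⊕1⊕0⊕0⊕1⊕1⊕1⊕0 = 0
s2: b2⊕b3⊕b6⊕b7⊕b10⊕b11⊕b14⊕b15 = 0⊕1⊕1⊕0⊕1⊕1⊕1⊕0 = 1
s4: b4⊕b5⊕b6⊕b7⊕b12⊕b13⊕b14⊕b15 = 0⊕0⊕1⊕0⊕1⊕1⊕1⊕0 = 0
s8: b8⊕b9⊕b10⊕b11⊕b12⊕b13⊕b14⊕b15 = 0⊕1⊕1⊕1⊕1⊕1⊕1⊕0 = 0
Syndrome (s8...s1) = 0010 → position 2.
Flip bit 2: corrected codeword = 011001001111110
Data bits at positions 3,5,6,7,9,10,11,12,13,14,15: 10101111110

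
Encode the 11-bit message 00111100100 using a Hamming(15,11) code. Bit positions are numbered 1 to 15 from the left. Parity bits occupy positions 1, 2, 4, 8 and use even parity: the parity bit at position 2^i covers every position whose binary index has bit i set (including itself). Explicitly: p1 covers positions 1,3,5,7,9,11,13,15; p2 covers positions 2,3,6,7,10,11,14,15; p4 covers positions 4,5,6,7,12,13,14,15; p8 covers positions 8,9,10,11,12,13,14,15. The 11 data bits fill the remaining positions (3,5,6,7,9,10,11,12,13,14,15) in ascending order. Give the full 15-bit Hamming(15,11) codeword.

Place data bits at non-power-of-two positions: b3=0, b5=0, b6=1, b7=1, b9=1, b10=1, b11=0, b12=0, b13=1, b14=0, b15=0.
p1 = XOR of data positions {3,5,7,9,11,13,15} = 0⊕0⊕1⊕1⊕0⊕1⊕0 = 1
p2 = XOR of data positions {3,6,7,10,11,14,15} = 0⊕1⊕1⊕1⊕0⊕0⊕0 = 1
p4 = XOR of data positions {5,6,7,12,13,14,15} = 0⊕1⊕1⊕0⊕1⊕0⊕0 = 1
p8 = XOR of data positions {9,10,11,12,13,14,15} = 1⊕1⊕0⊕0⊕1⊕0⊕0 = 1
Codeword b1..b15 = 110101111100100

110101111100100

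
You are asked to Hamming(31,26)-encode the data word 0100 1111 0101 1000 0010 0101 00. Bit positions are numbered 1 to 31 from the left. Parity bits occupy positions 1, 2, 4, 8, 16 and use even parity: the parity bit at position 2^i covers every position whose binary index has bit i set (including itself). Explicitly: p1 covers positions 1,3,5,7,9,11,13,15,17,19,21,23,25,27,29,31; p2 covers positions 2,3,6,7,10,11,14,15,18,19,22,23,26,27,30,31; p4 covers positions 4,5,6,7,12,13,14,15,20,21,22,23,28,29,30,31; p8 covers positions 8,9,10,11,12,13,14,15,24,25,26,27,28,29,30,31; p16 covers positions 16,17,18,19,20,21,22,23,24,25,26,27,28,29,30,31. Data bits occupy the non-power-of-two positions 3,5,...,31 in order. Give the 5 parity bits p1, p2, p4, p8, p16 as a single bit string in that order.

01001

Place data bits at non-power-of-two positions: b3=0, b5=1, b6=0, b7=0, b9=1, b10=1, b11=1, b12=1, b13=0, b14=1, b15=0, b17=1, b18=1, b19=0, b20=0, b21=0, b22=0, b23=0, b24=1, b25=0, b26=0, b27=1, b28=0, b29=1, b30=0, b31=0.
p1 = XOR of data positions {3,5,7,9,11,13,15,17,19,21,23,25,27,29,31} = 0⊕1⊕0⊕1⊕1⊕0⊕0⊕1⊕0⊕0⊕0⊕0⊕1⊕1⊕0 = 0
p2 = XOR of data positions {3,6,7,10,11,14,15,18,19,22,23,26,27,30,31} = 0⊕0⊕0⊕1⊕1⊕1⊕0⊕1⊕0⊕0⊕0⊕0⊕1⊕0⊕0 = 1
p4 = XOR of data positions {5,6,7,12,13,14,15,20,21,22,23,28,29,30,31} = 1⊕0⊕0⊕1⊕0⊕1⊕0⊕0⊕0⊕0⊕0⊕0⊕1⊕0⊕0 = 0
p8 = XOR of data positions {9,10,11,12,13,14,15,24,25,26,27,28,29,30,31} = 1⊕1⊕1⊕1⊕0⊕1⊕0⊕1⊕0⊕0⊕1⊕0⊕1⊕0⊕0 = 0
p16 = XOR of data positions {17,18,19,20,21,22,23,24,25,26,27,28,29,30,31} = 1⊕1⊕0⊕0⊕0⊕0⊕0⊕1⊕0⊕0⊕1⊕0⊕1⊕0⊕0 = 1
Parity bits p1,p2,p4,p8,p16 = 01001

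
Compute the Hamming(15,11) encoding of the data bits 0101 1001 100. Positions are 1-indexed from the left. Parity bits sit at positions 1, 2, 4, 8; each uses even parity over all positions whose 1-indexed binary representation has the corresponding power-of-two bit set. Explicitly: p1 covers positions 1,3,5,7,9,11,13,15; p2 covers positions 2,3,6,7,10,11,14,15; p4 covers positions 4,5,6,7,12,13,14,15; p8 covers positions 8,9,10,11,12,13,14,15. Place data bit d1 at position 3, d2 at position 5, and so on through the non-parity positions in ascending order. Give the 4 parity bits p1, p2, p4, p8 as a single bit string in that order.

Place data bits at non-power-of-two positions: b3=0, b5=1, b6=0, b7=1, b9=1, b10=0, b11=0, b12=1, b13=1, b14=0, b15=0.
p1 = XOR of data positions {3,5,7,9,11,13,15} = 0⊕1⊕1⊕1⊕0⊕1⊕0 = 0
p2 = XOR of data positions {3,6,7,10,11,14,15} = 0⊕0⊕1⊕0⊕0⊕0⊕0 = 1
p4 = XOR of data positions {5,6,7,12,13,14,15} = 1⊕0⊕1⊕1⊕1⊕0⊕0 = 0
p8 = XOR of data positions {9,10,11,12,13,14,15} = 1⊕0⊕0⊕1⊕1⊕0⊕0 = 1
Parity bits p1,p2,p4,p8 = 0101

0101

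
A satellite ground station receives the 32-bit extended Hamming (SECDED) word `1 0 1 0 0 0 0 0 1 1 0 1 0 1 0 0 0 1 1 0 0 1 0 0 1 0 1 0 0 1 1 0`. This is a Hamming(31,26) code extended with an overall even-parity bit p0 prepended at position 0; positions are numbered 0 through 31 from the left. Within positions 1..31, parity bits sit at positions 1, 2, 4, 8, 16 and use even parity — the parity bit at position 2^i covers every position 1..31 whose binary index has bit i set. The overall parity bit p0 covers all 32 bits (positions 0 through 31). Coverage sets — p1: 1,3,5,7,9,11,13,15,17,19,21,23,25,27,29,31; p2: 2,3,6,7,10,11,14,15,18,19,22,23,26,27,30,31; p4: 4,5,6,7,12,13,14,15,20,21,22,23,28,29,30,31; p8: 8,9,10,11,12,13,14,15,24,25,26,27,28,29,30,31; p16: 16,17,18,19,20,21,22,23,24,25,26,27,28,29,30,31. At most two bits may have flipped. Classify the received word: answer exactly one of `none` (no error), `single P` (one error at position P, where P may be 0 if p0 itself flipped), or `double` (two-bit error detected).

single 18

s1: b1⊕b3⊕b5⊕b7⊕b9⊕b11⊕b13⊕b15⊕b17⊕b19⊕b21⊕b23⊕b25⊕b27⊕b29⊕b31 = 0⊕0⊕0⊕0⊕1⊕1⊕1⊕0⊕1⊕0⊕1⊕0⊕0⊕0⊕1⊕0 = 0
s2: b2⊕b3⊕b6⊕b7⊕b10⊕b11⊕b14⊕b15⊕b18⊕b19⊕b22⊕b23⊕b26⊕b27⊕b30⊕b31 = 1⊕0⊕0⊕0⊕0⊕1⊕0⊕0⊕1⊕0⊕0⊕0⊕1⊕0⊕1⊕0 = 1
s4: b4⊕b5⊕b6⊕b7⊕b12⊕b13⊕b14⊕b15⊕b20⊕b21⊕b22⊕b23⊕b28⊕b29⊕b30⊕b31 = 0⊕0⊕0⊕0⊕0⊕1⊕0⊕0⊕0⊕1⊕0⊕0⊕0⊕1⊕1⊕0 = 0
s8: b8⊕b9⊕b10⊕b11⊕b12⊕b13⊕b14⊕b15⊕b24⊕b25⊕b26⊕b27⊕b28⊕b29⊕b30⊕b31 = 1⊕1⊕0⊕1⊕0⊕1⊕0⊕0⊕1⊕0⊕1⊕0⊕0⊕1⊕1⊕0 = 0
s16: b16⊕b17⊕b18⊕b19⊕b20⊕b21⊕b22⊕b23⊕b24⊕b25⊕b26⊕b27⊕b28⊕b29⊕b30⊕b31 = 0⊕1⊕1⊕0⊕0⊕1⊕0⊕0⊕1⊕0⊕1⊕0⊕0⊕1⊕1⊕0 = 1
Syndrome (s16...s1) = 10010 → position 18.
Overall parity (XOR of all 32 bits, including p0): 1⊕0⊕1⊕0⊕0⊕0⊕0⊕0⊕1⊕1⊕0⊕1⊕0⊕1⊕0⊕0⊕0⊕1⊕1⊕0⊕0⊕1⊕0⊕0⊕1⊕0⊕1⊕0⊕0⊕1⊕1⊕0 = 1
Overall=1, syndrome position=18 → single-bit error at position 18.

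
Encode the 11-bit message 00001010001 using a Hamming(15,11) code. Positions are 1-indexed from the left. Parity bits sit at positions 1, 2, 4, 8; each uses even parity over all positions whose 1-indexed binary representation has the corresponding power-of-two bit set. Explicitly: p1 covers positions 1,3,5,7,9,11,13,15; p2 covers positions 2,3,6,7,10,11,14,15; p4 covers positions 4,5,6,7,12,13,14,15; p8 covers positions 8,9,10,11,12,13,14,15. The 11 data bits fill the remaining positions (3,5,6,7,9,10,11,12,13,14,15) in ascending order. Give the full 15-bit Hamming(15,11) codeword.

100100011010001

Place data bits at non-power-of-two positions: b3=0, b5=0, b6=0, b7=0, b9=1, b10=0, b11=1, b12=0, b13=0, b14=0, b15=1.
p1 = XOR of data positions {3,5,7,9,11,13,15} = 0⊕0⊕0⊕1⊕1⊕0⊕1 = 1
p2 = XOR of data positions {3,6,7,10,11,14,15} = 0⊕0⊕0⊕0⊕1⊕0⊕1 = 0
p4 = XOR of data positions {5,6,7,12,13,14,15} = 0⊕0⊕0⊕0⊕0⊕0⊕1 = 1
p8 = XOR of data positions {9,10,11,12,13,14,15} = 1⊕0⊕1⊕0⊕0⊕0⊕1 = 1
Codeword b1..b15 = 100100011010001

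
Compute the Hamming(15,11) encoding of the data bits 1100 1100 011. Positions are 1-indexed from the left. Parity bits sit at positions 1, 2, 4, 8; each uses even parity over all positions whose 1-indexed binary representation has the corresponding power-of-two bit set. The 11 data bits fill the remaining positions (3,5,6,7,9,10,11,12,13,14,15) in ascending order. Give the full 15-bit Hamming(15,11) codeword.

001110001100011

Place data bits at non-power-of-two positions: b3=1, b5=1, b6=0, b7=0, b9=1, b10=1, b11=0, b12=0, b13=0, b14=1, b15=1.
p1 = XOR of data positions {3,5,7,9,11,13,15} = 1⊕1⊕0⊕1⊕0⊕0⊕1 = 0
p2 = XOR of data positions {3,6,7,10,11,14,15} = 1⊕0⊕0⊕1⊕0⊕1⊕1 = 0
p4 = XOR of data positions {5,6,7,12,13,14,15} = 1⊕0⊕0⊕0⊕0⊕1⊕1 = 1
p8 = XOR of data positions {9,10,11,12,13,14,15} = 1⊕1⊕0⊕0⊕0⊕1⊕1 = 0
Codeword b1..b15 = 001110001100011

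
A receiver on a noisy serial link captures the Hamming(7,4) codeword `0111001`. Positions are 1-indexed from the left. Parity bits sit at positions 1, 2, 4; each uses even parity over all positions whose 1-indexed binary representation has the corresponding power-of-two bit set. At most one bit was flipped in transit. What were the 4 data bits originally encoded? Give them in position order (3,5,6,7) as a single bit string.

s1: b1⊕b3⊕b5⊕b7 = 0⊕1⊕0⊕1 = 0
s2: b2⊕b3⊕b6⊕b7 = 1⊕1⊕0⊕1 = 1
s4: b4⊕b5⊕b6⊕b7 = 1⊕0⊕0⊕1 = 0
Syndrome (s4...s1) = 010 → position 2.
Flip bit 2: corrected codeword = 0011001
Data bits at positions 3,5,6,7: 1001

1001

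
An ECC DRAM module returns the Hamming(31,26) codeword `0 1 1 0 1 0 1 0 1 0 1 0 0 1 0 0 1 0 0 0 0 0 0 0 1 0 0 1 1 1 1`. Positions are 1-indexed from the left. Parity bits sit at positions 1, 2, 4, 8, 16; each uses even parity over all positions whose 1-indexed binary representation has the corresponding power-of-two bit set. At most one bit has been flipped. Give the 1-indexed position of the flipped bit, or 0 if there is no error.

s1: b1⊕b3⊕b5⊕b7⊕b9⊕b11⊕b13⊕b15⊕b17⊕b19⊕b21⊕b23⊕b25⊕b27⊕b29⊕b31 = 0⊕1⊕1⊕1⊕1⊕1⊕0⊕0⊕1⊕0⊕0⊕0⊕1⊕0⊕1⊕1 = 1
s2: b2⊕b3⊕b6⊕b7⊕b10⊕b11⊕b14⊕b15⊕b18⊕b19⊕b22⊕b23⊕b26⊕b27⊕b30⊕b31 = 1⊕1⊕0⊕1⊕0⊕1⊕1⊕0⊕0⊕0⊕0⊕0⊕0⊕0⊕1⊕1 = 1
s4: b4⊕b5⊕b6⊕b7⊕b12⊕b13⊕b14⊕b15⊕b20⊕b21⊕b22⊕b23⊕b28⊕b29⊕b30⊕b31 = 0⊕1⊕0⊕1⊕0⊕0⊕1⊕0⊕0⊕0⊕0⊕0⊕1⊕1⊕1⊕1 = 1
s8: b8⊕b9⊕b10⊕b11⊕b12⊕b13⊕b14⊕b15⊕b24⊕b25⊕b26⊕b27⊕b28⊕b29⊕b30⊕b31 = 0⊕1⊕0⊕1⊕0⊕0⊕1⊕0⊕0⊕1⊕0⊕0⊕1⊕1⊕1⊕1 = 0
s16: b16⊕b17⊕b18⊕b19⊕b20⊕b21⊕b22⊕b23⊕b24⊕b25⊕b26⊕b27⊕b28⊕b29⊕b30⊕b31 = 0⊕1⊕0⊕0⊕0⊕0⊕0⊕0⊕0⊕1⊕0⊕0⊕1⊕1⊕1⊕1 = 0
Syndrome (s16...s1) = 00111 → position 7.

7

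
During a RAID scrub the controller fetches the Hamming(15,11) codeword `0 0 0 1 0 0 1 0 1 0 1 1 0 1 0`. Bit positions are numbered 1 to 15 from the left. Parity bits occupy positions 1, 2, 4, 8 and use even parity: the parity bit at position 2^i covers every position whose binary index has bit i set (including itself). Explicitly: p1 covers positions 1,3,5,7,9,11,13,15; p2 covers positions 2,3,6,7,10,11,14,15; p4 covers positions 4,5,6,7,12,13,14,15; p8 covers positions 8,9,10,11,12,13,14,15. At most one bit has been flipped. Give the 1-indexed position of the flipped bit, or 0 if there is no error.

3

s1: b1⊕b3⊕b5⊕b7⊕b9⊕b11⊕b13⊕b15 = 0⊕0⊕0⊕1⊕1⊕1⊕0⊕0 = 1
s2: b2⊕b3⊕b6⊕b7⊕b10⊕b11⊕b14⊕b15 = 0⊕0⊕0⊕1⊕0⊕1⊕1⊕0 = 1
s4: b4⊕b5⊕b6⊕b7⊕b12⊕b13⊕b14⊕b15 = 1⊕0⊕0⊕1⊕1⊕0⊕1⊕0 = 0
s8: b8⊕b9⊕b10⊕b11⊕b12⊕b13⊕b14⊕b15 = 0⊕1⊕0⊕1⊕1⊕0⊕1⊕0 = 0
Syndrome (s8...s1) = 0011 → position 3.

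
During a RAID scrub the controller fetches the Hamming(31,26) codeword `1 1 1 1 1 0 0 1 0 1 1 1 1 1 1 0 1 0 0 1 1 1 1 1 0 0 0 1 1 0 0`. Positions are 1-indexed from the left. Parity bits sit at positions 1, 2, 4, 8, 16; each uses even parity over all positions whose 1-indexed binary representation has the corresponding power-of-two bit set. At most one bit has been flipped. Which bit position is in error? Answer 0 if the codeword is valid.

0

s1: b1⊕b3⊕b5⊕b7⊕b9⊕b11⊕b13⊕b15⊕b17⊕b19⊕b21⊕b23⊕b25⊕b27⊕b29⊕b31 = 1⊕1⊕1⊕0⊕0⊕1⊕1⊕1⊕1⊕0⊕1⊕1⊕0⊕0⊕1⊕0 = 0
s2: b2⊕b3⊕b6⊕b7⊕b10⊕b11⊕b14⊕b15⊕b18⊕b19⊕b22⊕b23⊕b26⊕b27⊕b30⊕b31 = 1⊕1⊕0⊕0⊕1⊕1⊕1⊕1⊕0⊕0⊕1⊕1⊕0⊕0⊕0⊕0 = 0
s4: b4⊕b5⊕b6⊕b7⊕b12⊕b13⊕b14⊕b15⊕b20⊕b21⊕b22⊕b23⊕b28⊕b29⊕b30⊕b31 = 1⊕1⊕0⊕0⊕1⊕1⊕1⊕1⊕1⊕1⊕1⊕1⊕1⊕1⊕0⊕0 = 0
s8: b8⊕b9⊕b10⊕b11⊕b12⊕b13⊕b14⊕b15⊕b24⊕b25⊕b26⊕b27⊕b28⊕b29⊕b30⊕b31 = 1⊕0⊕1⊕1⊕1⊕1⊕1⊕1⊕1⊕0⊕0⊕0⊕1⊕1⊕0⊕0 = 0
s16: b16⊕b17⊕b18⊕b19⊕b20⊕b21⊕b22⊕b23⊕b24⊕b25⊕b26⊕b27⊕b28⊕b29⊕b30⊕b31 = 0⊕1⊕0⊕0⊕1⊕1⊕1⊕1⊕1⊕0⊕0⊕0⊕1⊕1⊕0⊕0 = 0
Syndrome (s16...s1) = 00000 → position 0 (no error).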